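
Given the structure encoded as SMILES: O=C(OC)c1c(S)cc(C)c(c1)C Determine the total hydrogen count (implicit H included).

12

Walk through each heavy atom and fill implicit hydrogens from standard valence (C 4, N 3, O 2, S 2, halogen 1); for lowercase aromatic atoms, an aromatic c carries 1 H when it has two neighbours and 0 H with three, and aromatic n carries 0 H:
  atom 1: O, bond orders sum to 2 (valence 2) → 0 H
  atom 2: C, bond orders sum to 4 (valence 4) → 0 H
  atom 3: O, bond orders sum to 2 (valence 2) → 0 H
  atom 4: C, bond orders sum to 1 (valence 4) → 3 H
  atom 5: aromatic c, 3 neighbours → 0 H
  atom 6: aromatic c, 3 neighbours → 0 H
  atom 7: S, bond orders sum to 1 (valence 2) → 1 H
  atom 8: aromatic c, 2 neighbours → 1 H
  atom 9: aromatic c, 3 neighbours → 0 H
  atom 10: C, bond orders sum to 1 (valence 4) → 3 H
  atom 11: aromatic c, 3 neighbours → 0 H
  atom 12: aromatic c, 2 neighbours → 1 H
  atom 13: C, bond orders sum to 1 (valence 4) → 3 H
Total hydrogens: 12.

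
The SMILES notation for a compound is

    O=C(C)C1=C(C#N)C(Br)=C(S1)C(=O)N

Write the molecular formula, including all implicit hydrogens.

Walk through each heavy atom and fill implicit hydrogens from standard valence (C 4, N 3, O 2, S 2, halogen 1):
  atom 1: O, bond orders sum to 2 (valence 2) → 0 H
  atom 2: C, bond orders sum to 4 (valence 4) → 0 H
  atom 3: C, bond orders sum to 1 (valence 4) → 3 H
  atom 4: C, bond orders sum to 4 (valence 4) → 0 H
  atom 5: C, bond orders sum to 4 (valence 4) → 0 H
  atom 6: C, bond orders sum to 4 (valence 4) → 0 H
  atom 7: N, bond orders sum to 3 (valence 3) → 0 H
  atom 8: C, bond orders sum to 4 (valence 4) → 0 H
  atom 9: Br (halogen, monovalent) → 0 H
  atom 10: C, bond orders sum to 4 (valence 4) → 0 H
  atom 11: S, bond orders sum to 2 (valence 2) → 0 H
  atom 12: C, bond orders sum to 4 (valence 4) → 0 H
  atom 13: O, bond orders sum to 2 (valence 2) → 0 H
  atom 14: N, bond orders sum to 1 (valence 3) → 2 H
Totals → C:8, H:5, Br:1, N:2, O:2, S:1.
In Hill order: C8H5BrN2O2S.

C8H5BrN2O2S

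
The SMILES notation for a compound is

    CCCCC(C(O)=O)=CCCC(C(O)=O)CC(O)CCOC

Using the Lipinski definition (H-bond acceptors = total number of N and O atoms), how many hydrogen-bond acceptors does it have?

6

N atoms: 0; O atoms: 6.
Lipinski HBA = 0 + 6 = 6.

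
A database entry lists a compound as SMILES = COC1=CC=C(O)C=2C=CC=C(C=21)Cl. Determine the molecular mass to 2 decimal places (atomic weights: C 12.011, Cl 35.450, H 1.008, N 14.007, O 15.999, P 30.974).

First, the molecular formula is C11H9ClO2 (counting implicit H from valence).
  C: 11 × 12.011 = 132.121
  Cl: 1 × 35.450 = 35.450
  H: 9 × 1.008 = 9.072
  O: 2 × 15.999 = 31.998
Sum: 11×12.011 + 1×35.450 + 9×1.008 + 2×15.999 = 208.641 → 208.64 g/mol.

208.64 g/mol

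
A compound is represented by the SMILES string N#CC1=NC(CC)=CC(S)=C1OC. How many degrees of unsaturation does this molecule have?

6

Molecular formula: C9H10N2OS.
DoU = (2C + 2 + N − H − X) / 2, where X is the halogen count and O/S are ignored.
    = (2·9 + 2 + 2 − 10 − 0) / 2 = 12 / 2 = 6.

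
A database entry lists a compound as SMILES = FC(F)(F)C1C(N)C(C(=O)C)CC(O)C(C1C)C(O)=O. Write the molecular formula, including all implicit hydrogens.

C12H18F3NO4

Walk through each heavy atom and fill implicit hydrogens from standard valence (C 4, N 3, O 2, S 2, halogen 1):
  atom 1: F (halogen, monovalent) → 0 H
  atom 2: C, bond orders sum to 4 (valence 4) → 0 H
  atom 3: F (halogen, monovalent) → 0 H
  atom 4: F (halogen, monovalent) → 0 H
  atom 5: C, bond orders sum to 3 (valence 4) → 1 H
  atom 6: C, bond orders sum to 3 (valence 4) → 1 H
  atom 7: N, bond orders sum to 1 (valence 3) → 2 H
  atom 8: C, bond orders sum to 3 (valence 4) → 1 H
  atom 9: C, bond orders sum to 4 (valence 4) → 0 H
  atom 10: O, bond orders sum to 2 (valence 2) → 0 H
  atom 11: C, bond orders sum to 1 (valence 4) → 3 H
  atom 12: C, bond orders sum to 2 (valence 4) → 2 H
  atom 13: C, bond orders sum to 3 (valence 4) → 1 H
  atom 14: O, bond orders sum to 1 (valence 2) → 1 H
  atom 15: C, bond orders sum to 3 (valence 4) → 1 H
  atom 16: C, bond orders sum to 3 (valence 4) → 1 H
  atom 17: C, bond orders sum to 1 (valence 4) → 3 H
  atom 18: C, bond orders sum to 4 (valence 4) → 0 H
  atom 19: O, bond orders sum to 1 (valence 2) → 1 H
  atom 20: O, bond orders sum to 2 (valence 2) → 0 H
Totals → C:12, H:18, F:3, N:1, O:4.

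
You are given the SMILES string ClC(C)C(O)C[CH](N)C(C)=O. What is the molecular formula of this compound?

C7H14ClNO2

Walk through each heavy atom and fill implicit hydrogens from standard valence (C 4, N 3, O 2, S 2, halogen 1):
  atom 1: Cl (halogen, monovalent) → 0 H
  atom 2: C, bond orders sum to 3 (valence 4) → 1 H
  atom 3: C, bond orders sum to 1 (valence 4) → 3 H
  atom 4: C, bond orders sum to 3 (valence 4) → 1 H
  atom 5: O, bond orders sum to 1 (valence 2) → 1 H
  atom 6: C, bond orders sum to 2 (valence 4) → 2 H
  atom 7: C with explicit H count 1
  atom 8: N, bond orders sum to 1 (valence 3) → 2 H
  atom 9: C, bond orders sum to 4 (valence 4) → 0 H
  atom 10: C, bond orders sum to 1 (valence 4) → 3 H
  atom 11: O, bond orders sum to 2 (valence 2) → 0 H
Totals → C:7, H:14, Cl:1, N:1, O:2.
In Hill order: C7H14ClNO2.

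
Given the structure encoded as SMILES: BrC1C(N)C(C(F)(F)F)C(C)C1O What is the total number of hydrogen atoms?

Walk through each heavy atom and fill implicit hydrogens from standard valence (C 4, N 3, O 2, S 2, halogen 1):
  atom 1: Br (halogen, monovalent) → 0 H
  atom 2: C, bond orders sum to 3 (valence 4) → 1 H
  atom 3: C, bond orders sum to 3 (valence 4) → 1 H
  atom 4: N, bond orders sum to 1 (valence 3) → 2 H
  atom 5: C, bond orders sum to 3 (valence 4) → 1 H
  atom 6: C, bond orders sum to 4 (valence 4) → 0 H
  atom 7: F (halogen, monovalent) → 0 H
  atom 8: F (halogen, monovalent) → 0 H
  atom 9: F (halogen, monovalent) → 0 H
  atom 10: C, bond orders sum to 3 (valence 4) → 1 H
  atom 11: C, bond orders sum to 1 (valence 4) → 3 H
  atom 12: C, bond orders sum to 3 (valence 4) → 1 H
  atom 13: O, bond orders sum to 1 (valence 2) → 1 H
Total hydrogens: 11.

11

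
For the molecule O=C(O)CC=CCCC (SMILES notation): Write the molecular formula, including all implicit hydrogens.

C7H12O2

Walk through each heavy atom and fill implicit hydrogens from standard valence (C 4, N 3, O 2, S 2, halogen 1):
  atom 1: O, bond orders sum to 2 (valence 2) → 0 H
  atom 2: C, bond orders sum to 4 (valence 4) → 0 H
  atom 3: O, bond orders sum to 1 (valence 2) → 1 H
  atom 4: C, bond orders sum to 2 (valence 4) → 2 H
  atom 5: C, bond orders sum to 3 (valence 4) → 1 H
  atom 6: C, bond orders sum to 3 (valence 4) → 1 H
  atom 7: C, bond orders sum to 2 (valence 4) → 2 H
  atom 8: C, bond orders sum to 2 (valence 4) → 2 H
  atom 9: C, bond orders sum to 1 (valence 4) → 3 H
Totals → C:7, H:12, O:2.
In Hill order: C7H12O2.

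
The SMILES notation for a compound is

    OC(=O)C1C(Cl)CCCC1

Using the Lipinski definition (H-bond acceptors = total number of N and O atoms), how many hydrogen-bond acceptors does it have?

N atoms: 0; O atoms: 2.
Lipinski HBA = 0 + 2 = 2.

2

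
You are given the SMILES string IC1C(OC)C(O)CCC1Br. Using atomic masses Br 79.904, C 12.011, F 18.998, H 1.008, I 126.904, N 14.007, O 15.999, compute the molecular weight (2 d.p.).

First, the molecular formula is C7H12BrIO2 (counting implicit H from valence).
  Br: 1 × 79.904 = 79.904
  C: 7 × 12.011 = 84.077
  H: 12 × 1.008 = 12.096
  I: 1 × 126.904 = 126.904
  O: 2 × 15.999 = 31.998
Sum: 1×79.904 + 7×12.011 + 12×1.008 + 1×126.904 + 2×15.999 = 334.979 → 334.98 g/mol.

334.98 g/mol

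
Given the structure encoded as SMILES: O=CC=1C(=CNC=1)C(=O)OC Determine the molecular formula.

Walk through each heavy atom and fill implicit hydrogens from standard valence (C 4, N 3, O 2, S 2, halogen 1):
  atom 1: O, bond orders sum to 2 (valence 2) → 0 H
  atom 2: C, bond orders sum to 3 (valence 4) → 1 H
  atom 3: C, bond orders sum to 4 (valence 4) → 0 H
  atom 4: C, bond orders sum to 4 (valence 4) → 0 H
  atom 5: C, bond orders sum to 3 (valence 4) → 1 H
  atom 6: N, bond orders sum to 2 (valence 3) → 1 H
  atom 7: C, bond orders sum to 3 (valence 4) → 1 H
  atom 8: C, bond orders sum to 4 (valence 4) → 0 H
  atom 9: O, bond orders sum to 2 (valence 2) → 0 H
  atom 10: O, bond orders sum to 2 (valence 2) → 0 H
  atom 11: C, bond orders sum to 1 (valence 4) → 3 H
Totals → C:7, H:7, N:1, O:3.

C7H7NO3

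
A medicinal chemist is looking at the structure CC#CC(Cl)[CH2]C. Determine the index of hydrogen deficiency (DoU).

2

Molecular formula: C6H9Cl.
DoU = (2C + 2 + N − H − X) / 2, where X is the halogen count and O/S are ignored.
    = (2·6 + 2 + 0 − 9 − 1) / 2 = 4 / 2 = 2.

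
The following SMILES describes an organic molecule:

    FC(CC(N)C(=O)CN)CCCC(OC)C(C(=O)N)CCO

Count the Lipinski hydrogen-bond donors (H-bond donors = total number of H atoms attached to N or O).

7

Donors: find every N or O and count the H atoms it carries.
  atom 5 (N): bond orders sum to 1 → 2 H
  atom 7 (O): bond orders sum to 2 → 0 H
  atom 9 (N): bond orders sum to 1 → 2 H
  atom 14 (O): bond orders sum to 2 → 0 H
  atom 18 (O): bond orders sum to 2 → 0 H
  atom 19 (N): bond orders sum to 1 → 2 H
  atom 22 (O): bond orders sum to 1 → 1 H
Lipinski HBD = 7.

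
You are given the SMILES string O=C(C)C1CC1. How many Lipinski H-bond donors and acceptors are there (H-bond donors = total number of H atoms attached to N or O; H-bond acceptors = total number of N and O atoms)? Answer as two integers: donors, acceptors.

0, 1

Donors: find every N or O and count the H atoms it carries.
  atom 1 (O): bond orders sum to 2 → 0 H
Lipinski HBD = 0.
Acceptors: N atoms = 0, O atoms = 1 → HBA = 1.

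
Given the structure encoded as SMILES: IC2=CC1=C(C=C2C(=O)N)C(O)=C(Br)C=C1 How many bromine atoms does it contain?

Scan the SMILES for Br atoms (remember two-letter symbols like Cl and Br are single atoms).
Bromine count: 1.

1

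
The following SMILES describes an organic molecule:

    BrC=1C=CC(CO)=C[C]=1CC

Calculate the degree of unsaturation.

Molecular formula: C9H11BrO.
DoU = (2C + 2 + N − H − X) / 2, where X is the halogen count and O/S are ignored.
    = (2·9 + 2 + 0 − 11 − 1) / 2 = 8 / 2 = 4.

4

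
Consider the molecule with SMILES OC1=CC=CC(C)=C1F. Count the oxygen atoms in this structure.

Scan the SMILES for O atoms (remember two-letter symbols like Cl and Br are single atoms).
Oxygen count: 1.

1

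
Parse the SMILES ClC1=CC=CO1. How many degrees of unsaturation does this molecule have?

Degree of unsaturation = (number of rings) + (number of π bonds).
Ring closures in the SMILES: 1.
π bonds: 2 double bonds (each 1 DoU) → 2 DoU from unsaturation.
Total DoU = 1 + 2 = 3.

3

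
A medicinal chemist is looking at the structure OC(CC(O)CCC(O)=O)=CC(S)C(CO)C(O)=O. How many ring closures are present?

0

In SMILES, each pair of matching ring-closure digits denotes one ring-closing bond; the number of such bonds equals the number of independent rings.
Ring-closure bonds here: 0.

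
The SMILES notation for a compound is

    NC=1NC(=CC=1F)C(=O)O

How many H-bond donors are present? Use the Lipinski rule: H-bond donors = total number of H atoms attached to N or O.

4

Donors: find every N or O and count the H atoms it carries.
  atom 1 (N): bond orders sum to 1 → 2 H
  atom 3 (N): bond orders sum to 2 → 1 H
  atom 9 (O): bond orders sum to 2 → 0 H
  atom 10 (O): bond orders sum to 1 → 1 H
Lipinski HBD = 4.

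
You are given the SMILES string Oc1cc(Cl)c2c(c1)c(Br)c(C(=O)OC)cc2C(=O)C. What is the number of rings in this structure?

In SMILES, each pair of matching ring-closure digits denotes one ring-closing bond; the number of such bonds equals the number of independent rings.
Ring-closure bonds here: 2.

2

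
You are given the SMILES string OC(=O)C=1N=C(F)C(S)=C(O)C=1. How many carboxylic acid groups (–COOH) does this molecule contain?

1

The carboxylic acid motif appears at heavy-atom position 2 in the SMILES.
Other groups present: 1 hydroxyl, 1 thiol.
Carboxylic acid count: 1.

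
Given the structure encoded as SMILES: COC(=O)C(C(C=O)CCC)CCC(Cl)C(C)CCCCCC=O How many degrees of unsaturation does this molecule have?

Degree of unsaturation = (number of rings) + (number of π bonds).
Ring closures in the SMILES: 0.
π bonds: 3 double bonds (each 1 DoU) → 3 DoU from unsaturation.
Total DoU = 0 + 3 = 3.

3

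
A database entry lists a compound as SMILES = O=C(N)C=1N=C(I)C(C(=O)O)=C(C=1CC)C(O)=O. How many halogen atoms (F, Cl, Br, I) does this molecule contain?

1

Halogen atoms appear at heavy-atom position 7 (1×I).
Other groups present: 1 amide, 2 carboxylic acid.
Halogen count: 1.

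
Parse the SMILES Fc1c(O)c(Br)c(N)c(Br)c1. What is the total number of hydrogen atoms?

Walk through each heavy atom and fill implicit hydrogens from standard valence (C 4, N 3, O 2, S 2, halogen 1); for lowercase aromatic atoms, an aromatic c carries 1 H when it has two neighbours and 0 H with three, and aromatic n carries 0 H:
  atom 1: F (halogen, monovalent) → 0 H
  atom 2: aromatic c, 3 neighbours → 0 H
  atom 3: aromatic c, 3 neighbours → 0 H
  atom 4: O, bond orders sum to 1 (valence 2) → 1 H
  atom 5: aromatic c, 3 neighbours → 0 H
  atom 6: Br (halogen, monovalent) → 0 H
  atom 7: aromatic c, 3 neighbours → 0 H
  atom 8: N, bond orders sum to 1 (valence 3) → 2 H
  atom 9: aromatic c, 3 neighbours → 0 H
  atom 10: Br (halogen, monovalent) → 0 H
  atom 11: aromatic c, 2 neighbours → 1 H
Total hydrogens: 4.

4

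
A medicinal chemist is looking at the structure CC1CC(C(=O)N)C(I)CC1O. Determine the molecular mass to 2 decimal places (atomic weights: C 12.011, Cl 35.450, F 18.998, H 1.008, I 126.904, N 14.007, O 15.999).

First, the molecular formula is C8H14INO2 (counting implicit H from valence).
  C: 8 × 12.011 = 96.088
  H: 14 × 1.008 = 14.112
  I: 1 × 126.904 = 126.904
  N: 1 × 14.007 = 14.007
  O: 2 × 15.999 = 31.998
Sum: 8×12.011 + 14×1.008 + 1×126.904 + 1×14.007 + 2×15.999 = 283.109 → 283.11 g/mol.

283.11 g/mol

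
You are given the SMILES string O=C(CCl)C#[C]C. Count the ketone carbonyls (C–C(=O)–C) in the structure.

1

The ketone motif appears at heavy-atom position 2 in the SMILES.
Other groups present: 1 alkyne.
Ketone count: 1.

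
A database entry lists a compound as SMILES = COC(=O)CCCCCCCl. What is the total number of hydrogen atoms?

15

Walk through each heavy atom and fill implicit hydrogens from standard valence (C 4, N 3, O 2, S 2, halogen 1):
  atom 1: C, bond orders sum to 1 (valence 4) → 3 H
  atom 2: O, bond orders sum to 2 (valence 2) → 0 H
  atom 3: C, bond orders sum to 4 (valence 4) → 0 H
  atom 4: O, bond orders sum to 2 (valence 2) → 0 H
  atom 5: C, bond orders sum to 2 (valence 4) → 2 H
  atom 6: C, bond orders sum to 2 (valence 4) → 2 H
  atom 7: C, bond orders sum to 2 (valence 4) → 2 H
  atom 8: C, bond orders sum to 2 (valence 4) → 2 H
  atom 9: C, bond orders sum to 2 (valence 4) → 2 H
  atom 10: C, bond orders sum to 2 (valence 4) → 2 H
  atom 11: Cl (halogen, monovalent) → 0 H
Total hydrogens: 15.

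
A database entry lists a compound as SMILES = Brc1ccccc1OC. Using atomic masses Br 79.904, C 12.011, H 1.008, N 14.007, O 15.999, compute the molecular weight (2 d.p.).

First, the molecular formula is C7H7BrO (counting implicit H from valence).
  Br: 1 × 79.904 = 79.904
  C: 7 × 12.011 = 84.077
  H: 7 × 1.008 = 7.056
  O: 1 × 15.999 = 15.999
Sum: 1×79.904 + 7×12.011 + 7×1.008 + 1×15.999 = 187.036 → 187.04 g/mol.

187.04 g/mol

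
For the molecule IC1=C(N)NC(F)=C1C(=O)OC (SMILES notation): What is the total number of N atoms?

Scan the SMILES for N atoms (remember two-letter symbols like Cl and Br are single atoms).
Nitrogen count: 2.

2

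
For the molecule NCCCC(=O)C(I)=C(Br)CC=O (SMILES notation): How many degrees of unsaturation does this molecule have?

3

Molecular formula: C8H11BrINO2.
DoU = (2C + 2 + N − H − X) / 2, where X is the halogen count and O/S are ignored.
    = (2·8 + 2 + 1 − 11 − 2) / 2 = 6 / 2 = 3.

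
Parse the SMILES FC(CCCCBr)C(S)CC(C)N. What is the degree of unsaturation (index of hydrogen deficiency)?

Degree of unsaturation = (number of rings) + (number of π bonds).
Ring closures in the SMILES: 0.
π bonds: none → 0 DoU from unsaturation.
Total DoU = 0 + 0 = 0.

0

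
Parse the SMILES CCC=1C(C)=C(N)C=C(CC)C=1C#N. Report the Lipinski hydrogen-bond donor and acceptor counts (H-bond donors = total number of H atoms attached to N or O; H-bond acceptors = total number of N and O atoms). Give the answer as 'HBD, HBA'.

Donors: find every N or O and count the H atoms it carries.
  atom 7 (N): bond orders sum to 1 → 2 H
  atom 14 (N): bond orders sum to 3 → 0 H
Lipinski HBD = 2.
Acceptors: N atoms = 2, O atoms = 0 → HBA = 2.

2, 2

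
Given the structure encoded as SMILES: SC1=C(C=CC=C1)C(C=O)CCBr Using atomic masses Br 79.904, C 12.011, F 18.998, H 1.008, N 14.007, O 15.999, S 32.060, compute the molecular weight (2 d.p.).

259.16 g/mol

First, the molecular formula is C10H11BrOS (counting implicit H from valence).
  Br: 1 × 79.904 = 79.904
  C: 10 × 12.011 = 120.110
  H: 11 × 1.008 = 11.088
  O: 1 × 15.999 = 15.999
  S: 1 × 32.060 = 32.060
Sum: 1×79.904 + 10×12.011 + 11×1.008 + 1×15.999 + 1×32.060 = 259.161 → 259.16 g/mol.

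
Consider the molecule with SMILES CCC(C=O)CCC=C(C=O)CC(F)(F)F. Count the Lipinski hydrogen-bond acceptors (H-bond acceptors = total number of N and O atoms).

2

N atoms: 0; O atoms: 2.
Lipinski HBA = 0 + 2 = 2.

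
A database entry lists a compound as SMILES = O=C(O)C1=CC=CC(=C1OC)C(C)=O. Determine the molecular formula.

Walk through each heavy atom and fill implicit hydrogens from standard valence (C 4, N 3, O 2, S 2, halogen 1):
  atom 1: O, bond orders sum to 2 (valence 2) → 0 H
  atom 2: C, bond orders sum to 4 (valence 4) → 0 H
  atom 3: O, bond orders sum to 1 (valence 2) → 1 H
  atom 4: C, bond orders sum to 4 (valence 4) → 0 H
  atom 5: C, bond orders sum to 3 (valence 4) → 1 H
  atom 6: C, bond orders sum to 3 (valence 4) → 1 H
  atom 7: C, bond orders sum to 3 (valence 4) → 1 H
  atom 8: C, bond orders sum to 4 (valence 4) → 0 H
  atom 9: C, bond orders sum to 4 (valence 4) → 0 H
  atom 10: O, bond orders sum to 2 (valence 2) → 0 H
  atom 11: C, bond orders sum to 1 (valence 4) → 3 H
  atom 12: C, bond orders sum to 4 (valence 4) → 0 H
  atom 13: C, bond orders sum to 1 (valence 4) → 3 H
  atom 14: O, bond orders sum to 2 (valence 2) → 0 H
Totals → C:10, H:10, O:4.

C10H10O4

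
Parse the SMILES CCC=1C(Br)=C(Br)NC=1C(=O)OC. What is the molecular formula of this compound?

Walk through each heavy atom and fill implicit hydrogens from standard valence (C 4, N 3, O 2, S 2, halogen 1):
  atom 1: C, bond orders sum to 1 (valence 4) → 3 H
  atom 2: C, bond orders sum to 2 (valence 4) → 2 H
  atom 3: C, bond orders sum to 4 (valence 4) → 0 H
  atom 4: C, bond orders sum to 4 (valence 4) → 0 H
  atom 5: Br (halogen, monovalent) → 0 H
  atom 6: C, bond orders sum to 4 (valence 4) → 0 H
  atom 7: Br (halogen, monovalent) → 0 H
  atom 8: N, bond orders sum to 2 (valence 3) → 1 H
  atom 9: C, bond orders sum to 4 (valence 4) → 0 H
  atom 10: C, bond orders sum to 4 (valence 4) → 0 H
  atom 11: O, bond orders sum to 2 (valence 2) → 0 H
  atom 12: O, bond orders sum to 2 (valence 2) → 0 H
  atom 13: C, bond orders sum to 1 (valence 4) → 3 H
Totals → C:8, H:9, Br:2, N:1, O:2.

C8H9Br2NO2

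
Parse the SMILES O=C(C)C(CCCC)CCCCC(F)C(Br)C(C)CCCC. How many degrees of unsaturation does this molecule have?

Degree of unsaturation = (number of rings) + (number of π bonds).
Ring closures in the SMILES: 0.
π bonds: 1 double bond (each 1 DoU) → 1 DoU from unsaturation.
Total DoU = 0 + 1 = 1.

1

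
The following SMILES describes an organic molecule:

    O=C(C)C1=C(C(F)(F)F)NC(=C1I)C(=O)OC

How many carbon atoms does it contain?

Count every carbon token in the SMILES (each C, including those in ring-closure positions and inside branches).
Carbon count: 9.

9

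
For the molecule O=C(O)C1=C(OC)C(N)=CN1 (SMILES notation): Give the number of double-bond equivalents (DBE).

4

Degree of unsaturation = (number of rings) + (number of π bonds).
Ring closures in the SMILES: 1.
π bonds: 3 double bonds (each 1 DoU) → 3 DoU from unsaturation.
Total DoU = 1 + 3 = 4.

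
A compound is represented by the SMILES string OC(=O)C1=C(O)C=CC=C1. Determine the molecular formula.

C7H6O3

Walk through each heavy atom and fill implicit hydrogens from standard valence (C 4, N 3, O 2, S 2, halogen 1):
  atom 1: O, bond orders sum to 1 (valence 2) → 1 H
  atom 2: C, bond orders sum to 4 (valence 4) → 0 H
  atom 3: O, bond orders sum to 2 (valence 2) → 0 H
  atom 4: C, bond orders sum to 4 (valence 4) → 0 H
  atom 5: C, bond orders sum to 4 (valence 4) → 0 H
  atom 6: O, bond orders sum to 1 (valence 2) → 1 H
  atom 7: C, bond orders sum to 3 (valence 4) → 1 H
  atom 8: C, bond orders sum to 3 (valence 4) → 1 H
  atom 9: C, bond orders sum to 3 (valence 4) → 1 H
  atom 10: C, bond orders sum to 3 (valence 4) → 1 H
Totals → C:7, H:6, O:3.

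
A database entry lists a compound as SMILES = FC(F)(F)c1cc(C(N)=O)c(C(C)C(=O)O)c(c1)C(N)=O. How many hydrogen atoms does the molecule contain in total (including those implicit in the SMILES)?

11

Walk through each heavy atom and fill implicit hydrogens from standard valence (C 4, N 3, O 2, S 2, halogen 1); for lowercase aromatic atoms, an aromatic c carries 1 H when it has two neighbours and 0 H with three, and aromatic n carries 0 H:
  atom 1: F (halogen, monovalent) → 0 H
  atom 2: C, bond orders sum to 4 (valence 4) → 0 H
  atom 3: F (halogen, monovalent) → 0 H
  atom 4: F (halogen, monovalent) → 0 H
  atom 5: aromatic c, 3 neighbours → 0 H
  atom 6: aromatic c, 2 neighbours → 1 H
  atom 7: aromatic c, 3 neighbours → 0 H
  atom 8: C, bond orders sum to 4 (valence 4) → 0 H
  atom 9: N, bond orders sum to 1 (valence 3) → 2 H
  atom 10: O, bond orders sum to 2 (valence 2) → 0 H
  atom 11: aromatic c, 3 neighbours → 0 H
  atom 12: C, bond orders sum to 3 (valence 4) → 1 H
  atom 13: C, bond orders sum to 1 (valence 4) → 3 H
  atom 14: C, bond orders sum to 4 (valence 4) → 0 H
  atom 15: O, bond orders sum to 2 (valence 2) → 0 H
  atom 16: O, bond orders sum to 1 (valence 2) → 1 H
  atom 17: aromatic c, 3 neighbours → 0 H
  atom 18: aromatic c, 2 neighbours → 1 H
  atom 19: C, bond orders sum to 4 (valence 4) → 0 H
  atom 20: N, bond orders sum to 1 (valence 3) → 2 H
  atom 21: O, bond orders sum to 2 (valence 2) → 0 H
Total hydrogens: 11.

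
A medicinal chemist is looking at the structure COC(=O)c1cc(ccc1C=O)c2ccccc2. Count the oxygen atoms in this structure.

3

Scan the SMILES for O atoms (remember two-letter symbols like Cl and Br are single atoms).
Oxygen count: 3.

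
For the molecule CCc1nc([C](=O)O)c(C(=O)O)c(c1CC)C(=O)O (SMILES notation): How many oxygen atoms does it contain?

Scan the SMILES for O atoms (remember two-letter symbols like Cl and Br are single atoms).
Oxygen count: 6.

6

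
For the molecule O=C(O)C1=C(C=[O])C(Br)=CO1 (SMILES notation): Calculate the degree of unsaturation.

5

Degree of unsaturation = (number of rings) + (number of π bonds).
Ring closures in the SMILES: 1.
π bonds: 4 double bonds (each 1 DoU) → 4 DoU from unsaturation.
Total DoU = 1 + 4 = 5.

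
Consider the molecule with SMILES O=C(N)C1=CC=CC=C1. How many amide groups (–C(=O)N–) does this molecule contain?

The amide motif appears at heavy-atom position 2 in the SMILES.
Amide count: 1.

1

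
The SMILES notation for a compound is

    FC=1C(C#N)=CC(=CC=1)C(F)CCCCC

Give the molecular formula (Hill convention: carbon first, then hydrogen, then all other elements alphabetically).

Walk through each heavy atom and fill implicit hydrogens from standard valence (C 4, N 3, O 2, S 2, halogen 1):
  atom 1: F (halogen, monovalent) → 0 H
  atom 2: C, bond orders sum to 4 (valence 4) → 0 H
  atom 3: C, bond orders sum to 4 (valence 4) → 0 H
  atom 4: C, bond orders sum to 4 (valence 4) → 0 H
  atom 5: N, bond orders sum to 3 (valence 3) → 0 H
  atom 6: C, bond orders sum to 3 (valence 4) → 1 H
  atom 7: C, bond orders sum to 4 (valence 4) → 0 H
  atom 8: C, bond orders sum to 3 (valence 4) → 1 H
  atom 9: C, bond orders sum to 3 (valence 4) → 1 H
  atom 10: C, bond orders sum to 3 (valence 4) → 1 H
  atom 11: F (halogen, monovalent) → 0 H
  atom 12: C, bond orders sum to 2 (valence 4) → 2 H
  atom 13: C, bond orders sum to 2 (valence 4) → 2 H
  atom 14: C, bond orders sum to 2 (valence 4) → 2 H
  atom 15: C, bond orders sum to 2 (valence 4) → 2 H
  atom 16: C, bond orders sum to 1 (valence 4) → 3 H
Totals → C:13, H:15, F:2, N:1.
In Hill order: C13H15F2N.

C13H15F2N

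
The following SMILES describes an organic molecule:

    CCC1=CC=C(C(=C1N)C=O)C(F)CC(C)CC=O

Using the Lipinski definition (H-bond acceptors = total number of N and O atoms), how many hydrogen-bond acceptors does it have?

N atoms: 1; O atoms: 2.
Lipinski HBA = 1 + 2 = 3.

3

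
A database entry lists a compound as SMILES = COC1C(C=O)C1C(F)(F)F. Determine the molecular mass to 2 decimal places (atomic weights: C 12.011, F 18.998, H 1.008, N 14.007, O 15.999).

First, the molecular formula is C6H7F3O2 (counting implicit H from valence).
  C: 6 × 12.011 = 72.066
  F: 3 × 18.998 = 56.994
  H: 7 × 1.008 = 7.056
  O: 2 × 15.999 = 31.998
Sum: 6×12.011 + 3×18.998 + 7×1.008 + 2×15.999 = 168.114 → 168.11 g/mol.

168.11 g/mol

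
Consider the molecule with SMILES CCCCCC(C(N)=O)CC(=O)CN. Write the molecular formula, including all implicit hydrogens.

C10H20N2O2

Walk through each heavy atom and fill implicit hydrogens from standard valence (C 4, N 3, O 2, S 2, halogen 1):
  atom 1: C, bond orders sum to 1 (valence 4) → 3 H
  atom 2: C, bond orders sum to 2 (valence 4) → 2 H
  atom 3: C, bond orders sum to 2 (valence 4) → 2 H
  atom 4: C, bond orders sum to 2 (valence 4) → 2 H
  atom 5: C, bond orders sum to 2 (valence 4) → 2 H
  atom 6: C, bond orders sum to 3 (valence 4) → 1 H
  atom 7: C, bond orders sum to 4 (valence 4) → 0 H
  atom 8: N, bond orders sum to 1 (valence 3) → 2 H
  atom 9: O, bond orders sum to 2 (valence 2) → 0 H
  atom 10: C, bond orders sum to 2 (valence 4) → 2 H
  atom 11: C, bond orders sum to 4 (valence 4) → 0 H
  atom 12: O, bond orders sum to 2 (valence 2) → 0 H
  atom 13: C, bond orders sum to 2 (valence 4) → 2 H
  atom 14: N, bond orders sum to 1 (valence 3) → 2 H
Totals → C:10, H:20, N:2, O:2.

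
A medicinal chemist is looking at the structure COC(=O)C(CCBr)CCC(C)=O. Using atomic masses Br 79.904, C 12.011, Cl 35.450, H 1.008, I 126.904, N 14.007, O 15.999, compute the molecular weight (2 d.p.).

First, the molecular formula is C9H15BrO3 (counting implicit H from valence).
  Br: 1 × 79.904 = 79.904
  C: 9 × 12.011 = 108.099
  H: 15 × 1.008 = 15.120
  O: 3 × 15.999 = 47.997
Sum: 1×79.904 + 9×12.011 + 15×1.008 + 3×15.999 = 251.120 → 251.12 g/mol.

251.12 g/mol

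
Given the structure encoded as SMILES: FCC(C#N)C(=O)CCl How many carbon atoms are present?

Count every carbon token in the SMILES (each C, including those in ring-closure positions and inside branches).
Carbon count: 5.

5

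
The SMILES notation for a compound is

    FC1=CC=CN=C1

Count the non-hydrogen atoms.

7

Every atom symbol written in the SMILES (organic subset) is one heavy atom; implicit H are not written.
Heavy atoms by element → C:5, F:1, N:1.
Total: 7.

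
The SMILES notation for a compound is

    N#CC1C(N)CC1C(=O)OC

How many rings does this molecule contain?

In SMILES, each pair of matching ring-closure digits denotes one ring-closing bond; the number of such bonds equals the number of independent rings.
Ring-closure bonds here: 1.

1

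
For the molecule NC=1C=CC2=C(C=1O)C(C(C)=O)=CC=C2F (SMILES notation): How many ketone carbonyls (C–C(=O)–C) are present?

The ketone motif appears at heavy-atom position 10 in the SMILES.
Other groups present: 1 hydroxyl, 1 primary amine.
Ketone count: 1.

1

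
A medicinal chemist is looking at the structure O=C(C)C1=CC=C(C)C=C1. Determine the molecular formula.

C9H10O

Walk through each heavy atom and fill implicit hydrogens from standard valence (C 4, N 3, O 2, S 2, halogen 1):
  atom 1: O, bond orders sum to 2 (valence 2) → 0 H
  atom 2: C, bond orders sum to 4 (valence 4) → 0 H
  atom 3: C, bond orders sum to 1 (valence 4) → 3 H
  atom 4: C, bond orders sum to 4 (valence 4) → 0 H
  atom 5: C, bond orders sum to 3 (valence 4) → 1 H
  atom 6: C, bond orders sum to 3 (valence 4) → 1 H
  atom 7: C, bond orders sum to 4 (valence 4) → 0 H
  atom 8: C, bond orders sum to 1 (valence 4) → 3 H
  atom 9: C, bond orders sum to 3 (valence 4) → 1 H
  atom 10: C, bond orders sum to 3 (valence 4) → 1 H
Totals → C:9, H:10, O:1.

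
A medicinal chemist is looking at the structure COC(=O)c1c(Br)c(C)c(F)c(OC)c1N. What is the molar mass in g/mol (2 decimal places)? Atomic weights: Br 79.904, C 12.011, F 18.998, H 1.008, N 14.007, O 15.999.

First, the molecular formula is C10H11BrFNO3 (counting implicit H from valence).
  Br: 1 × 79.904 = 79.904
  C: 10 × 12.011 = 120.110
  F: 1 × 18.998 = 18.998
  H: 11 × 1.008 = 11.088
  N: 1 × 14.007 = 14.007
  O: 3 × 15.999 = 47.997
Sum: 1×79.904 + 10×12.011 + 1×18.998 + 11×1.008 + 1×14.007 + 3×15.999 = 292.104 → 292.10 g/mol.

292.10 g/mol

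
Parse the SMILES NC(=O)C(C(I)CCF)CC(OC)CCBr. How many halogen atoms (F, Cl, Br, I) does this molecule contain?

3

Halogen atoms appear at heavy-atom positions 6, 9, 16 (1×Br, 1×F, 1×I).
Other groups present: 1 amide, 1 ether.
Halogen count: 3.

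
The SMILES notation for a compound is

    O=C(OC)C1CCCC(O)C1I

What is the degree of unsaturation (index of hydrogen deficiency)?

2

Molecular formula: C8H13IO3.
DoU = (2C + 2 + N − H − X) / 2, where X is the halogen count and O/S are ignored.
    = (2·8 + 2 + 0 − 13 − 1) / 2 = 4 / 2 = 2.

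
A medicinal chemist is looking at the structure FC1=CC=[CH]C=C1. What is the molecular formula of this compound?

Walk through each heavy atom and fill implicit hydrogens from standard valence (C 4, N 3, O 2, S 2, halogen 1):
  atom 1: F (halogen, monovalent) → 0 H
  atom 2: C, bond orders sum to 4 (valence 4) → 0 H
  atom 3: C, bond orders sum to 3 (valence 4) → 1 H
  atom 4: C, bond orders sum to 3 (valence 4) → 1 H
  atom 5: C with explicit H count 1
  atom 6: C, bond orders sum to 3 (valence 4) → 1 H
  atom 7: C, bond orders sum to 3 (valence 4) → 1 H
Totals → C:6, H:5, F:1.

C6H5F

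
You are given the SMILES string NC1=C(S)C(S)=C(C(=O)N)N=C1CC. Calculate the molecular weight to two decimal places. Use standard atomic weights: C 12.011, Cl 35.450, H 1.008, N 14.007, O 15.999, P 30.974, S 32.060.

229.32 g/mol

First, the molecular formula is C8H11N3OS2 (counting implicit H from valence).
  C: 8 × 12.011 = 96.088
  H: 11 × 1.008 = 11.088
  N: 3 × 14.007 = 42.021
  O: 1 × 15.999 = 15.999
  S: 2 × 32.060 = 64.120
Sum: 8×12.011 + 11×1.008 + 3×14.007 + 1×15.999 + 2×32.060 = 229.316 → 229.32 g/mol.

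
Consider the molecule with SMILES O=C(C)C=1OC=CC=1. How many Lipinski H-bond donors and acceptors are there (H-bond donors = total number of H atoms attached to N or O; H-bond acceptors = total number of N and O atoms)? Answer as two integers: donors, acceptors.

0, 2

Donors: find every N or O and count the H atoms it carries.
  atom 1 (O): bond orders sum to 2 → 0 H
  atom 5 (O): bond orders sum to 2 → 0 H
Lipinski HBD = 0.
Acceptors: N atoms = 0, O atoms = 2 → HBA = 2.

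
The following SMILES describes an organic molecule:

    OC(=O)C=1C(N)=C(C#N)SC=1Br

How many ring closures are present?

1

In SMILES, each pair of matching ring-closure digits denotes one ring-closing bond; the number of such bonds equals the number of independent rings.
Ring-closure bonds here: 1.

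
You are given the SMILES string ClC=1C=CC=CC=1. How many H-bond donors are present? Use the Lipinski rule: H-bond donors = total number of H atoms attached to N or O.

0

Donors: find every N or O and count the H atoms it carries.
  (no N or O atoms present)
Lipinski HBD = 0.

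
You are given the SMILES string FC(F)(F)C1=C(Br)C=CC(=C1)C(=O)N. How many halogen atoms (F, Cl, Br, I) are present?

Halogen atoms appear at heavy-atom positions 1, 3, 4, 7 (1×Br, 3×F).
Other groups present: 1 amide.
Halogen count: 4.

4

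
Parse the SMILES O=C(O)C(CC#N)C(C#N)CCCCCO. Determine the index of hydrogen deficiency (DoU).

5

Degree of unsaturation = (number of rings) + (number of π bonds).
Ring closures in the SMILES: 0.
π bonds: 1 double bond (each 1 DoU), 2 triple bonds (each 2 DoU) → 5 DoU from unsaturation.
Total DoU = 0 + 5 = 5.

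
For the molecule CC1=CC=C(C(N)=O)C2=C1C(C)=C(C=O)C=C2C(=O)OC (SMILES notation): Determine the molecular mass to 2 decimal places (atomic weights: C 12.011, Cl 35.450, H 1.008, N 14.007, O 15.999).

285.30 g/mol

First, the molecular formula is C16H15NO4 (counting implicit H from valence).
  C: 16 × 12.011 = 192.176
  H: 15 × 1.008 = 15.120
  N: 1 × 14.007 = 14.007
  O: 4 × 15.999 = 63.996
Sum: 16×12.011 + 15×1.008 + 1×14.007 + 4×15.999 = 285.299 → 285.30 g/mol.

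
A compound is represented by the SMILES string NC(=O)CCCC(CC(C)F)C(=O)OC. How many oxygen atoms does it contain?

Scan the SMILES for O atoms (remember two-letter symbols like Cl and Br are single atoms).
Oxygen count: 3.

3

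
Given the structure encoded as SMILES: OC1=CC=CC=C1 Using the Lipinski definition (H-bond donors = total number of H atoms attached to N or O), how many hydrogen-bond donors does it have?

1

Donors: find every N or O and count the H atoms it carries.
  atom 1 (O): bond orders sum to 1 → 1 H
Lipinski HBD = 1.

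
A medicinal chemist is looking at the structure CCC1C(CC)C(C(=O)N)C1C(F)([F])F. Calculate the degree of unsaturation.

Molecular formula: C10H16F3NO.
DoU = (2C + 2 + N − H − X) / 2, where X is the halogen count and O/S are ignored.
    = (2·10 + 2 + 1 − 16 − 3) / 2 = 4 / 2 = 2.

2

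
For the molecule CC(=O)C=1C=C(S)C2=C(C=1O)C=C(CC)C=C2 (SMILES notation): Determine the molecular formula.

C14H14O2S

Walk through each heavy atom and fill implicit hydrogens from standard valence (C 4, N 3, O 2, S 2, halogen 1):
  atom 1: C, bond orders sum to 1 (valence 4) → 3 H
  atom 2: C, bond orders sum to 4 (valence 4) → 0 H
  atom 3: O, bond orders sum to 2 (valence 2) → 0 H
  atom 4: C, bond orders sum to 4 (valence 4) → 0 H
  atom 5: C, bond orders sum to 3 (valence 4) → 1 H
  atom 6: C, bond orders sum to 4 (valence 4) → 0 H
  atom 7: S, bond orders sum to 1 (valence 2) → 1 H
  atom 8: C, bond orders sum to 4 (valence 4) → 0 H
  atom 9: C, bond orders sum to 4 (valence 4) → 0 H
  atom 10: C, bond orders sum to 4 (valence 4) → 0 H
  atom 11: O, bond orders sum to 1 (valence 2) → 1 H
  atom 12: C, bond orders sum to 3 (valence 4) → 1 H
  atom 13: C, bond orders sum to 4 (valence 4) → 0 H
  atom 14: C, bond orders sum to 2 (valence 4) → 2 H
  atom 15: C, bond orders sum to 1 (valence 4) → 3 H
  atom 16: C, bond orders sum to 3 (valence 4) → 1 H
  atom 17: C, bond orders sum to 3 (valence 4) → 1 H
Totals → C:14, H:14, O:2, S:1.
In Hill order: C14H14O2S.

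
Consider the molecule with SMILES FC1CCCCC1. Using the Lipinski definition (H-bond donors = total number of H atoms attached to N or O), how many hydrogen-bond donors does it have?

Donors: find every N or O and count the H atoms it carries.
  (no N or O atoms present)
Lipinski HBD = 0.

0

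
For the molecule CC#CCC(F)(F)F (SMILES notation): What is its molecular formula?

Walk through each heavy atom and fill implicit hydrogens from standard valence (C 4, N 3, O 2, S 2, halogen 1):
  atom 1: C, bond orders sum to 1 (valence 4) → 3 H
  atom 2: C, bond orders sum to 4 (valence 4) → 0 H
  atom 3: C, bond orders sum to 4 (valence 4) → 0 H
  atom 4: C, bond orders sum to 2 (valence 4) → 2 H
  atom 5: C, bond orders sum to 4 (valence 4) → 0 H
  atom 6: F (halogen, monovalent) → 0 H
  atom 7: F (halogen, monovalent) → 0 H
  atom 8: F (halogen, monovalent) → 0 H
Totals → C:5, H:5, F:3.
In Hill order: C5H5F3.

C5H5F3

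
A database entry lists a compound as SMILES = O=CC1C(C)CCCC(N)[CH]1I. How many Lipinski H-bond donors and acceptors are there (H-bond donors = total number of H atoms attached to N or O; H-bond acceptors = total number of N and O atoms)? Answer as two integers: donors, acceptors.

2, 2

Donors: find every N or O and count the H atoms it carries.
  atom 1 (O): bond orders sum to 2 → 0 H
  atom 10 (N): bond orders sum to 1 → 2 H
Lipinski HBD = 2.
Acceptors: N atoms = 1, O atoms = 1 → HBA = 2.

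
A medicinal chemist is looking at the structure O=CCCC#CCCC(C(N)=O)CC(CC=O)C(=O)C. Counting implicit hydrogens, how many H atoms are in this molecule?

Walk through each heavy atom and fill implicit hydrogens from standard valence (C 4, N 3, O 2, S 2, halogen 1):
  atom 1: O, bond orders sum to 2 (valence 2) → 0 H
  atom 2: C, bond orders sum to 3 (valence 4) → 1 H
  atom 3: C, bond orders sum to 2 (valence 4) → 2 H
  atom 4: C, bond orders sum to 2 (valence 4) → 2 H
  atom 5: C, bond orders sum to 4 (valence 4) → 0 H
  atom 6: C, bond orders sum to 4 (valence 4) → 0 H
  atom 7: C, bond orders sum to 2 (valence 4) → 2 H
  atom 8: C, bond orders sum to 2 (valence 4) → 2 H
  atom 9: C, bond orders sum to 3 (valence 4) → 1 H
  atom 10: C, bond orders sum to 4 (valence 4) → 0 H
  atom 11: N, bond orders sum to 1 (valence 3) → 2 H
  atom 12: O, bond orders sum to 2 (valence 2) → 0 H
  atom 13: C, bond orders sum to 2 (valence 4) → 2 H
  atom 14: C, bond orders sum to 3 (valence 4) → 1 H
  atom 15: C, bond orders sum to 2 (valence 4) → 2 H
  atom 16: C, bond orders sum to 3 (valence 4) → 1 H
  atom 17: O, bond orders sum to 2 (valence 2) → 0 H
  atom 18: C, bond orders sum to 4 (valence 4) → 0 H
  atom 19: O, bond orders sum to 2 (valence 2) → 0 H
  atom 20: C, bond orders sum to 1 (valence 4) → 3 H
Total hydrogens: 21.

21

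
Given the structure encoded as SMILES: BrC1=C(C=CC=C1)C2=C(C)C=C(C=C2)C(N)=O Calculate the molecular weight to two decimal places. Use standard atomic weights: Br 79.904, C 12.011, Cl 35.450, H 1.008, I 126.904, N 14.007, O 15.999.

290.16 g/mol

First, the molecular formula is C14H12BrNO (counting implicit H from valence).
  Br: 1 × 79.904 = 79.904
  C: 14 × 12.011 = 168.154
  H: 12 × 1.008 = 12.096
  N: 1 × 14.007 = 14.007
  O: 1 × 15.999 = 15.999
Sum: 1×79.904 + 14×12.011 + 12×1.008 + 1×14.007 + 1×15.999 = 290.160 → 290.16 g/mol.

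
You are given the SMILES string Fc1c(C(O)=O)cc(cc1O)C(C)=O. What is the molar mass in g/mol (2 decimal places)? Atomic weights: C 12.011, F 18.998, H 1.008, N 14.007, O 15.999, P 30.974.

First, the molecular formula is C9H7FO4 (counting implicit H from valence).
  C: 9 × 12.011 = 108.099
  F: 1 × 18.998 = 18.998
  H: 7 × 1.008 = 7.056
  O: 4 × 15.999 = 63.996
Sum: 9×12.011 + 1×18.998 + 7×1.008 + 4×15.999 = 198.149 → 198.15 g/mol.

198.15 g/mol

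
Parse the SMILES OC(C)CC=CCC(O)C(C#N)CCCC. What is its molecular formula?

C13H23NO2

Walk through each heavy atom and fill implicit hydrogens from standard valence (C 4, N 3, O 2, S 2, halogen 1):
  atom 1: O, bond orders sum to 1 (valence 2) → 1 H
  atom 2: C, bond orders sum to 3 (valence 4) → 1 H
  atom 3: C, bond orders sum to 1 (valence 4) → 3 H
  atom 4: C, bond orders sum to 2 (valence 4) → 2 H
  atom 5: C, bond orders sum to 3 (valence 4) → 1 H
  atom 6: C, bond orders sum to 3 (valence 4) → 1 H
  atom 7: C, bond orders sum to 2 (valence 4) → 2 H
  atom 8: C, bond orders sum to 3 (valence 4) → 1 H
  atom 9: O, bond orders sum to 1 (valence 2) → 1 H
  atom 10: C, bond orders sum to 3 (valence 4) → 1 H
  atom 11: C, bond orders sum to 4 (valence 4) → 0 H
  atom 12: N, bond orders sum to 3 (valence 3) → 0 H
  atom 13: C, bond orders sum to 2 (valence 4) → 2 H
  atom 14: C, bond orders sum to 2 (valence 4) → 2 H
  atom 15: C, bond orders sum to 2 (valence 4) → 2 H
  atom 16: C, bond orders sum to 1 (valence 4) → 3 H
Totals → C:13, H:23, N:1, O:2.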